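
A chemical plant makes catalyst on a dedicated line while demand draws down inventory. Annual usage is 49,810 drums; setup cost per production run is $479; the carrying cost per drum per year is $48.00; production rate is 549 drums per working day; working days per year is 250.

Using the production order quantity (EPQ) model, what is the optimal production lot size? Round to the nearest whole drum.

1,249 drums

d = 49,810/250 = 199.2400 drums/day;  effective holding cost H(1 − d/p) = 48·(1 − 199.2400/549) = 30.58011
Q* = √(2DS / H_eff) = √(2·49,810·479 / 30.58011) ≈ 1,249.17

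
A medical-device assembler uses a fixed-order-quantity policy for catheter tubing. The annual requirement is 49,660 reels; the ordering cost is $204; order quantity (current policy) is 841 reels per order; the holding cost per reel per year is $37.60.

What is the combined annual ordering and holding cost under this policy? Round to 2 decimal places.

$27,856.75

Annual ordering cost = (D/Q)·S = (49,660/841) × 204 = $12,045.95
Annual holding cost  = (Q/2)·H = (841/2) × 37.6 = $15,810.80
Total = $12,045.95 + $15,810.80 = $27,856.75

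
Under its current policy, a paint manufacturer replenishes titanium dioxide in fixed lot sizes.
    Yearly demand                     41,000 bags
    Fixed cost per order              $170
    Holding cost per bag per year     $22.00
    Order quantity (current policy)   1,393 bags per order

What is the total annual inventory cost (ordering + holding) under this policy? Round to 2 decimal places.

Ordering: D/Q × S = 41,000/1,393 × $170 = $5,003.59
Holding:  Q/2 × H = 1,393/2 × $22 = $15,323.00
Total = $5,003.59 + $15,323.00 = $20,326.59

$20,326.59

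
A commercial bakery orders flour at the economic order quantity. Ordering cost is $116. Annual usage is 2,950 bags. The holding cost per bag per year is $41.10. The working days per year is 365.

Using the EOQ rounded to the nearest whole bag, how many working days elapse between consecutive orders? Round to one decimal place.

Optimal lot size Q* = (2 × 2,950 × $116 / $41.1)^½ ≈ 129.04 → Q = 129 bags
Cycle time = (working days × Q)/D = (365 × 129) / 2,950 = 15.961 days

16.0 days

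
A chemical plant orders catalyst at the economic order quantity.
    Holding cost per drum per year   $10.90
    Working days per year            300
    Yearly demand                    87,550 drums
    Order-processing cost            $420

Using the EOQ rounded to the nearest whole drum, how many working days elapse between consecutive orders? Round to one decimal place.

Optimal lot size Q* = (2 × 87,550 × $420 / $10.9)^½ ≈ 2,597.49 → Q = 2,597 drums
Days between orders = 300 / (D/Q) = 300 / 33.712 ≈ 8.899

8.9 days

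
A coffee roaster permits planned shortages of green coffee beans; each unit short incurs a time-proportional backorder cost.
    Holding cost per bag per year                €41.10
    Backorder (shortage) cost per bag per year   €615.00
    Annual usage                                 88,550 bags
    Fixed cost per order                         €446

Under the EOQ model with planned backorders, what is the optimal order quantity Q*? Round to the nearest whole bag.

Q* = √(2DS/H) · √((H + b)/b)
   = √(2 × 88,550 × 446 / 41.1) · √((41.1 + 615) / 615)
   = 1,386.295 × 1.0329 ≈ 1,431.87

1,432 bags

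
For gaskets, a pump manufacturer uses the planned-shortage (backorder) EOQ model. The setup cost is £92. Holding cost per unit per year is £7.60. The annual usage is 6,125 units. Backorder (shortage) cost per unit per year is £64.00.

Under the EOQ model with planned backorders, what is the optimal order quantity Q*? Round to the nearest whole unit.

Basic EOQ = √(2·6,125·92/7.6) = 385.084
Backorder adjustment √((H+b)/b) = √((7.6+64)/64) = 1.0577
Q* = 385.084 × 1.0577 ≈ 407.31

407 units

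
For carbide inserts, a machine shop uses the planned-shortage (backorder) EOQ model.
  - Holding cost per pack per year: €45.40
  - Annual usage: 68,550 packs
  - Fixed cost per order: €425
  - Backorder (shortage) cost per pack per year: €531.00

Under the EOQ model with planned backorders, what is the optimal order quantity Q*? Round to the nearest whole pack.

1,180 packs

Q* = √(2DS/H) · √((H + b)/b)
   = √(2 × 68,550 × 425 / 45.4) · √((45.4 + 531) / 531)
   = 1,132.884 × 1.0419 ≈ 1,180.32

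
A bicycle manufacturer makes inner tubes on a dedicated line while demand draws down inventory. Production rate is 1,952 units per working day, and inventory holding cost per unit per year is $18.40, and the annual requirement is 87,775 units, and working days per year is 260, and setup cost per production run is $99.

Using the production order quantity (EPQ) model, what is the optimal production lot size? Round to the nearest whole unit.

1,069 units

Daily demand d = 87,775/260 = 337.596; p = 1952; 1 − d/p = 0.82705
EPQ = √(2DS / (H(1 − d/p)))
    = √(2 × 87,775 × 99 / (18.4 × 0.82705)) ≈ 1,068.67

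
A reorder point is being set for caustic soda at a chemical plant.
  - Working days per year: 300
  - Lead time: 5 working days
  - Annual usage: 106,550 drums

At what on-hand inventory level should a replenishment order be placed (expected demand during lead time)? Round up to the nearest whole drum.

Daily demand d = 106,550 / 300 = 355.167 drums/day
Demand during lead time = 355.167 × 5 = 1,775.83
Reorder point = 1,775.83 → round up

1,776 drums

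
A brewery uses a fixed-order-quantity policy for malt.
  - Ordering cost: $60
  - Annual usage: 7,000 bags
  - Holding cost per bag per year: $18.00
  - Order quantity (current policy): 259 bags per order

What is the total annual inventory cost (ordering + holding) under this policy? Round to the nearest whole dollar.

$3,953

Annual ordering cost = (D/Q)·S = (7,000/259) × 60 = $1,621.62
Annual holding cost  = (Q/2)·H = (259/2) × 18 = $2,331.00
Total = $1,621.62 + $2,331.00 = $3,952.62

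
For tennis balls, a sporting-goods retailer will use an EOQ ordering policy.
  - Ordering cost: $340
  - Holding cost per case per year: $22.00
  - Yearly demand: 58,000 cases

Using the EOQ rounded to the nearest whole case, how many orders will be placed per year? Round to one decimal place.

Optimal lot size Q* = (2 × 58,000 × $340 / $22)^½ ≈ 1,338.93 → Q = 1,339
N = D/Q = 58,000/1,339 ≈ 43.316 orders/yr

43.3 orders per year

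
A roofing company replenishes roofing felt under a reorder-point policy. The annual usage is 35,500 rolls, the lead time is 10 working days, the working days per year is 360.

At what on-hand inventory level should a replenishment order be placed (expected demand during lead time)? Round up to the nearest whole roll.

987 rolls

Daily demand d = 35,500 / 360 = 98.611 rolls/day
Demand during lead time = 98.611 × 10 = 986.11
Reorder point = 986.11 → round up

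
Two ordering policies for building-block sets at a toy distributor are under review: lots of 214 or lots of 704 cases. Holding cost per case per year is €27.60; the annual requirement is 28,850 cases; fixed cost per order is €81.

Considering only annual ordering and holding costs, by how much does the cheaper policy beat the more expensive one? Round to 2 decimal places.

€838.47

For each Q, cost = (D/Q)·S + (Q/2)·H.
TC(214) = (28,850/214)×81 + (214/2)×27.6 = €13,873.06
TC(704) = (28,850/704)×81 + (704/2)×27.6 = €13,034.59
Cheaper: Q = 704.  Difference = €838.47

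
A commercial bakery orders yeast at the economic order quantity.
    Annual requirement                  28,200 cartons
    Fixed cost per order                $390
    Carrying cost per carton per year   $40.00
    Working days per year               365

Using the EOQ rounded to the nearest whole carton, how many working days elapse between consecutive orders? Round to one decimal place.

EOQ = √(2DS/H) = √(2 × 28,200 × 390 / 40)
    = √(549,900.00) ≈ 741.55 → Q = 742 cartons
Days between orders = 365 / (D/Q) = 365 / 38.005 ≈ 9.604

9.6 days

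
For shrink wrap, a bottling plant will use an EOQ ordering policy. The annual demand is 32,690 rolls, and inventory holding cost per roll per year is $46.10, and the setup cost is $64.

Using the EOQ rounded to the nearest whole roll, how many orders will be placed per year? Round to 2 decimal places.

Q* = √(2·D·S / H) = √(2·32,690·64 / 46.1) = √90,766.2 ≈ 301.27 → Q = 301
Orders per year = D/Q = 32,690 / 301 = 108.605

108.60 orders per year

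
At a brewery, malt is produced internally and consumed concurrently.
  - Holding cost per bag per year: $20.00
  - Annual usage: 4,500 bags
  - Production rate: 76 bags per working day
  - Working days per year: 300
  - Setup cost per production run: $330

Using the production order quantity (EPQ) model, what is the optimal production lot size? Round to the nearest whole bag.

430 bags

d = 4,500/300 = 15.0000 bags/day;  effective holding cost H(1 − d/p) = 20·(1 − 15.0000/76) = 16.05263
Q* = √(2DS / H_eff) = √(2·4,500·330 / 16.05263) ≈ 430.14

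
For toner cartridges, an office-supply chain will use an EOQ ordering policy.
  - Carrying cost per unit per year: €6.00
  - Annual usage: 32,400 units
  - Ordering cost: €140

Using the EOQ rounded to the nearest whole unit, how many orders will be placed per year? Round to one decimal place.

2DS/H = 2·32,400·140/6 = 1,512,000.00
EOQ = √1,512,000.00 ≈ 1,229.63 → Q = 1,230
Orders per year = D/Q = 32,400 / 1,230 = 26.341

26.3 orders per year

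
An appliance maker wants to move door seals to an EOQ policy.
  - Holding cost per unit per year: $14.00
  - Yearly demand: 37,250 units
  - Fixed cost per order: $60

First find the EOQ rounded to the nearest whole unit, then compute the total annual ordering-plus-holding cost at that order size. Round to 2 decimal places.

Optimal lot size Q* = (2 × 37,250 × $60 / $14)^½ ≈ 565.05 → Q = 565 units
Orders/yr = 37,250/565 = 65.929; ordering cost = 65.929 × $60 = $3,955.75
Average inventory = 565/2 = 282.5; holding cost = 282.5 × $14 = $3,955.00
Total = $3,955.75 + $3,955.00 = $7,910.75

$7,910.75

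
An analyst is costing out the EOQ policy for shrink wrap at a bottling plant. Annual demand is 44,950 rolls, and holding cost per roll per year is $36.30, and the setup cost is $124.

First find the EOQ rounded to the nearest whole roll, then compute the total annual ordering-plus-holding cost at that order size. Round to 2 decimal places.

EOQ = √(2DS/H) = √(2 × 44,950 × 124 / 36.3)
    = √(307,096.42) ≈ 554.16 → Q = 554 rolls
Orders/yr = 44,950/554 = 81.137; ordering cost = 81.137 × $124 = $10,061.01
Average inventory = 554/2 = 277; holding cost = 277 × $36.3 = $10,055.10
Total = $10,061.01 + $10,055.10 = $20,116.11

$20,116.11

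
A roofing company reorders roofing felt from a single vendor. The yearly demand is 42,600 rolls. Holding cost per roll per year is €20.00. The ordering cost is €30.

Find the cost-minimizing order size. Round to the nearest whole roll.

357 rolls

2DS/H = 2·42,600·30/20 = 127,800.00
EOQ = √127,800.00 ≈ 357.49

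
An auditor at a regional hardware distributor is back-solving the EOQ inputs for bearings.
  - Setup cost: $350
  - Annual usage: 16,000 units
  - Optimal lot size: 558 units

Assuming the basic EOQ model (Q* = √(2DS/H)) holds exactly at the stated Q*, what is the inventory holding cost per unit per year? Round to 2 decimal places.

$35.97

Since Q* = (2DS/H)^½, squaring gives Q*²·H = 2DS.
H = 2DS / Q² = 2 × 16,000 × 350 / 558² = 35.9708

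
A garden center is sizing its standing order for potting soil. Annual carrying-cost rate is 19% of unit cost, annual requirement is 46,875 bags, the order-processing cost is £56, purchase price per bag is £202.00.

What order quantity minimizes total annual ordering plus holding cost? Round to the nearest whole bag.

370 bags

Carrying cost H = £202 × 19% = £38.3800/bag/yr
EOQ = √(2DS/H) = √(2 × 46,875 × 56 / 38.38)
    = √(136,789.99) ≈ 369.85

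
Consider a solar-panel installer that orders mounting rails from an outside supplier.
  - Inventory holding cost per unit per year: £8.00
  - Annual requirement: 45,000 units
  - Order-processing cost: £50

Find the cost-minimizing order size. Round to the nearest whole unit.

2DS/H = 2·45,000·50/8 = 562,500.00
EOQ = √562,500.00 ≈ 750.00

750 units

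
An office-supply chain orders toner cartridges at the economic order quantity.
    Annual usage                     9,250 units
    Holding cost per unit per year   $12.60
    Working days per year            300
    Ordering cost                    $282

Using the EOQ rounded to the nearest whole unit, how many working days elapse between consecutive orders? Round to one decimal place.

Optimal lot size Q* = (2 × 9,250 × $282 / $12.6)^½ ≈ 643.47 → Q = 643 units
T = Q/D × 300 days = 643/9,250 × 300 = 20.854 days

20.9 days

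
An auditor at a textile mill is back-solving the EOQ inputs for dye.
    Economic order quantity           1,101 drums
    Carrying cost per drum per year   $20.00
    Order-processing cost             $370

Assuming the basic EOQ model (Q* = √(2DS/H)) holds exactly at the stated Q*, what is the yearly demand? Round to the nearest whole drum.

32,762 drums per year

EOQ relation: Q² = 2DS/H, so rearrange for the unknown.
D = Q²H / (2S) = 1,101² × 20 / (2 × 370) = 32,762.19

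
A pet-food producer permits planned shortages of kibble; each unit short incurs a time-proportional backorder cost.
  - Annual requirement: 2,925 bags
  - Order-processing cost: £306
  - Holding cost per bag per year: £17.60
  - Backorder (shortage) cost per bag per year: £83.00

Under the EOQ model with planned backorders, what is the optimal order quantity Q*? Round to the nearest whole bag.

Q* = √(2DS/H) · √((H + b)/b)
   = √(2 × 2,925 × 306 / 17.6) · √((17.6 + 83) / 83)
   = 318.920 × 1.1009 ≈ 351.11

351 bags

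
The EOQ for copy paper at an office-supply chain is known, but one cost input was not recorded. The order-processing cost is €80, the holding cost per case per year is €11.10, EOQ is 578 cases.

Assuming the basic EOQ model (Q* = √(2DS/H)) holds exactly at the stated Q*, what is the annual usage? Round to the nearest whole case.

23,177 cases per year

From Q* = √(2DS/H) ⇒ Q*² = 2DS/H.
D = Q²H / (2S) = 578² × 11.1 / (2 × 80) = 23,177.08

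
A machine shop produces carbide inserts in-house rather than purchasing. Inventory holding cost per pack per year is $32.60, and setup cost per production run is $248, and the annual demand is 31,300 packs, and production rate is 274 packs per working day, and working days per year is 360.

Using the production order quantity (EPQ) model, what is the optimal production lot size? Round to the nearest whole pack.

d = 31,300/360 = 86.9444 packs/day;  effective holding cost H(1 − d/p) = 32.6·(1 − 86.9444/274) = 22.25552
Q* = √(2DS / H_eff) = √(2·31,300·248 / 22.25552) ≈ 835.21

835 packs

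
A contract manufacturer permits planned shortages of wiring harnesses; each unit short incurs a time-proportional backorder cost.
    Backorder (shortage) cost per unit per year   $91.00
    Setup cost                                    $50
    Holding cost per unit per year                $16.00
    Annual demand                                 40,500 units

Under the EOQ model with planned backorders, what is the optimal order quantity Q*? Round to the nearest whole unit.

Q* = √(2DS/H) · √((H + b)/b)
   = √(2 × 40,500 × 50 / 16) · √((16 + 91) / 91)
   = 503.115 × 1.0844 ≈ 545.56

546 units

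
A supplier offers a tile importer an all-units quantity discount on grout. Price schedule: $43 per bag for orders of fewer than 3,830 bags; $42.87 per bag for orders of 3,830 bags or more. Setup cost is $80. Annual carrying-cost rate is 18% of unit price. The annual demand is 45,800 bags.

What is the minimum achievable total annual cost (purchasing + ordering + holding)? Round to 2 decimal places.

H₁ = 18%×$43 = $7.7400;  H₂ = 18%×$42.87 = $7.7166
EOQ₁ = √(2×45,800×80/7.7400) = 973.02  (< 3,830, feasible at tier 1)
EOQ₂ = √(2×45,800×80/7.7166) = 974.50  (< 3,830 → use Q = 3,830 at tier-2 price)
TC(tier 1 (EOQ₁), Q≈973.0) = $1,976,931.18
TC(tier 2, Q≈3,830.0) = $1,979,179.95
Minimum at tier 1 (EOQ₁): $1,976,931.18

$1,976,931.18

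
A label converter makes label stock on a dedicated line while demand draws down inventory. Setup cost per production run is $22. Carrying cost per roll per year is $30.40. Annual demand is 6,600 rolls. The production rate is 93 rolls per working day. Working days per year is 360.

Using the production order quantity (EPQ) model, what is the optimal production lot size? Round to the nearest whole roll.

109 rolls

Daily demand d = 6,600/360 = 18.333; p = 93; 1 − d/p = 0.80287
EPQ = √(2DS / (H(1 − d/p)))
    = √(2 × 6,600 × 22 / (30.4 × 0.80287)) ≈ 109.08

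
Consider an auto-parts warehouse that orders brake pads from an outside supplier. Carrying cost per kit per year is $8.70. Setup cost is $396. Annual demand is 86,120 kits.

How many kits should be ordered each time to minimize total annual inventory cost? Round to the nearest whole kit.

2,800 kits

EOQ = √(2DS/H) = √(2 × 86,120 × 396 / 8.7)
    = √(7,839,889.66) ≈ 2,799.98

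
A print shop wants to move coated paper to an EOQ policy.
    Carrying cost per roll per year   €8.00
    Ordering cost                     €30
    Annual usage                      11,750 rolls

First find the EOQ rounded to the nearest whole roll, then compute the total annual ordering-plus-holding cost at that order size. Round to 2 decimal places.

€2,374.87

Optimal lot size Q* = (2 × 11,750 × €30 / €8)^½ ≈ 296.86 → Q = 297 rolls
Annual ordering cost = (D/Q)·S = (11,750/297) × 30 = €1,186.87
Annual holding cost  = (Q/2)·H = (297/2) × 8 = €1,188.00
Total = €1,186.87 + €1,188.00 = €2,374.87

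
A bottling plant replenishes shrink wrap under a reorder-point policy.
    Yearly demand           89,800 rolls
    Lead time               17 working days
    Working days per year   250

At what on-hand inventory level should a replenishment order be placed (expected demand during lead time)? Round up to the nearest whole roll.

Daily demand d = 89,800 / 250 = 359.200 rolls/day
Demand during lead time = 359.200 × 17 = 6,106.40
Reorder point = 6,106.40 → round up

6,107 rolls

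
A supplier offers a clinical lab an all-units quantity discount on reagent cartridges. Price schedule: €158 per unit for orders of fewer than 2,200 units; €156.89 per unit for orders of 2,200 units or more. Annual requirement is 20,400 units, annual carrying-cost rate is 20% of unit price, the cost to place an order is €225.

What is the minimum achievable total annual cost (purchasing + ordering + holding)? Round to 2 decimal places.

€3,237,158.16

H₁ = 20%×€158 = €31.6000;  H₂ = 20%×€156.89 = €31.3780
EOQ₁ = √(2×20,400×225/31.6000) = 538.99  (< 2,200, feasible at tier 1)
EOQ₂ = √(2×20,400×225/31.3780) = 540.89  (< 2,200 → use Q = 2,200 at tier-2 price)
TC(tier 1 (EOQ₁), Q≈539.0) = €3,240,231.97
TC(tier 2, Q≈2,200.0) = €3,237,158.16
Minimum at tier 2: €3,237,158.16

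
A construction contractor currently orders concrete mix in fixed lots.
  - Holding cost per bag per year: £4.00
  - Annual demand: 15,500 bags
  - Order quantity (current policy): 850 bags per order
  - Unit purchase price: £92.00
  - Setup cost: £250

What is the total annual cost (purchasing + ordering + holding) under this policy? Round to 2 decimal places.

£1,432,258.82

Annual ordering cost = (D/Q)·S = (15,500/850) × 250 = £4,558.82
Annual holding cost  = (Q/2)·H = (850/2) × 4 = £1,700.00
Purchase cost = D·C = 15,500 × 92 = £1,426,000.00
Total = £4,558.82 + £1,700.00 + £1,426,000.00 = £1,432,258.82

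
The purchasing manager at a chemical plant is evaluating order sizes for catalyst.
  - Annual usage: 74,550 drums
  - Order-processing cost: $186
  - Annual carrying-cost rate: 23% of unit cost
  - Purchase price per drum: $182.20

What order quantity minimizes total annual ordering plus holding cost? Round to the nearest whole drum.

H = i·C = 0.23 × $182.2 = $41.9060 per drum-year
2DS/H = 2·74,550·186/41.906 = 661,781.13
EOQ = √661,781.13 ≈ 813.50

813 drums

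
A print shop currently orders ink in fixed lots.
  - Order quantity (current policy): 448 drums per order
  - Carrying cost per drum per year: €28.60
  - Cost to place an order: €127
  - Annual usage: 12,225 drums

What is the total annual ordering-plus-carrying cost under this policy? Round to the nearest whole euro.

€9,872

Annual ordering cost = (D/Q)·S = (12,225/448) × 127 = €3,465.57
Annual holding cost  = (Q/2)·H = (448/2) × 28.6 = €6,406.40
Total = €3,465.57 + €6,406.40 = €9,871.97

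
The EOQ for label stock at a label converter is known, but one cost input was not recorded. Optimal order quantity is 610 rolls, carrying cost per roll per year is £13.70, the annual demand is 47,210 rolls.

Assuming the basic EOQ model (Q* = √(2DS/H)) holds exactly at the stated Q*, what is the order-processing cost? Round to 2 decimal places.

EOQ relation: Q² = 2DS/H, so rearrange for the unknown.
S = Q²H / (2D) = 610² × 13.7 / (2 × 47,210) = 53.9904

£53.99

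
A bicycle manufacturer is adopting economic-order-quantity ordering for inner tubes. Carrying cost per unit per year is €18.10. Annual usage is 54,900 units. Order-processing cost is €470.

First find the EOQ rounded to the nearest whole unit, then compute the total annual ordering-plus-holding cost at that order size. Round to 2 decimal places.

EOQ = √(2DS/H) = √(2 × 54,900 × 470 / 18.1)
    = √(2,851,160.22) ≈ 1,688.54 → Q = 1,689 units
Annual ordering cost = (D/Q)·S = (54,900/1,689) × 470 = €15,277.09
Annual holding cost  = (Q/2)·H = (1,689/2) × 18.1 = €15,285.45
Total = €15,277.09 + €15,285.45 = €30,562.54

€30,562.54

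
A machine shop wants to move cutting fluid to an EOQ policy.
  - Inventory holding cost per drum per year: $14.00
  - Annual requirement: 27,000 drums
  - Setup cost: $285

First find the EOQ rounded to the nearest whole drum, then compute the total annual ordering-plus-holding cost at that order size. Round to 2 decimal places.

2DS/H = 2·27,000·285/14 = 1,099,285.71
EOQ = √1,099,285.71 ≈ 1,048.47 → Q = 1,048 drums
Orders/yr = 27,000/1,048 = 25.763; ordering cost = 25.763 × $285 = $7,342.56
Average inventory = 1,048/2 = 524; holding cost = 524 × $14 = $7,336.00
Total = $7,342.56 + $7,336.00 = $14,678.56

$14,678.56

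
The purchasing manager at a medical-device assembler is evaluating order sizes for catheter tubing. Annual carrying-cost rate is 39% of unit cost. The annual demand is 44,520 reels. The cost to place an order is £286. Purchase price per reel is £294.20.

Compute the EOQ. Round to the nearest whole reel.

471 reels

Carrying cost H = £294.2 × 39% = £114.7380/reel/yr
EOQ = √(2DS/H) = √(2 × 44,520 × 286 / 114.738)
    = √(221,944.26) ≈ 471.11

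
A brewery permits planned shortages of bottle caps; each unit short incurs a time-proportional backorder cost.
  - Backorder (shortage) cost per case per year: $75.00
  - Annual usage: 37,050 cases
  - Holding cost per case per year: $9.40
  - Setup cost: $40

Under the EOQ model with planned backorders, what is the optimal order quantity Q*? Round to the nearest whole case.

Q* = √(2DS/H) · √((H + b)/b)
   = √(2 × 37,050 × 40 / 9.4) · √((9.4 + 75) / 75)
   = 561.533 × 1.0608 ≈ 595.68

596 cases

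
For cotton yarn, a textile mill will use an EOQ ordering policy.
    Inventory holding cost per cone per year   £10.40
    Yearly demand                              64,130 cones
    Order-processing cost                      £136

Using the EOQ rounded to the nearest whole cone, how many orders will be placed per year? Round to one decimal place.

49.5 orders per year

2DS/H = 2·64,130·136/10.4 = 1,677,246.15
EOQ = √1,677,246.15 ≈ 1,295.09 → Q = 1,295
Orders per year = D/Q = 64,130 / 1,295 = 49.521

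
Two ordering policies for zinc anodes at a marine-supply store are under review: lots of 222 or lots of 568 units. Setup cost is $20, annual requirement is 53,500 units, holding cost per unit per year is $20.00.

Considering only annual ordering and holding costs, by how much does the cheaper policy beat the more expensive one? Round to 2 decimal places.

TC(Q) = (D/Q)S + (Q/2)H
TC(222) = (53,500/222)×20 + (222/2)×20 = $7,039.82
TC(568) = (53,500/568)×20 + (568/2)×20 = $7,563.80
Lots of 222 are cheaper by $523.98.

$523.98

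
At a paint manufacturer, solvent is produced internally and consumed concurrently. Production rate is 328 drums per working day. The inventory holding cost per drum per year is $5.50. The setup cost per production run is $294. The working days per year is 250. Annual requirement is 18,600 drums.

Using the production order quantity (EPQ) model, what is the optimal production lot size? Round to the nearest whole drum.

1,604 drums

Daily demand d = 18,600/250 = 74.400; p = 328; 1 − d/p = 0.77317
EPQ = √(2DS / (H(1 − d/p)))
    = √(2 × 18,600 × 294 / (5.5 × 0.77317)) ≈ 1,603.71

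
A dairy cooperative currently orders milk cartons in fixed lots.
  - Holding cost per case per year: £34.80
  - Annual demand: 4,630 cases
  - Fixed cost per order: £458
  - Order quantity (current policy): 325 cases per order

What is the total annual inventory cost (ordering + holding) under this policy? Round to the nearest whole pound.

£12,180

Annual ordering cost = (D/Q)·S = (4,630/325) × 458 = £6,524.74
Annual holding cost  = (Q/2)·H = (325/2) × 34.8 = £5,655.00
Total = £6,524.74 + £5,655.00 = £12,179.74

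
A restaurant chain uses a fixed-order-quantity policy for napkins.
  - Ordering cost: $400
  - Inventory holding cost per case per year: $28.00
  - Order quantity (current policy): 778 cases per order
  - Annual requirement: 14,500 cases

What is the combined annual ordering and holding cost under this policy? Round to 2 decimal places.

Ordering: D/Q × S = 14,500/778 × $400 = $7,455.01
Holding:  Q/2 × H = 778/2 × $28 = $10,892.00
Total = $7,455.01 + $10,892.00 = $18,347.01

$18,347.01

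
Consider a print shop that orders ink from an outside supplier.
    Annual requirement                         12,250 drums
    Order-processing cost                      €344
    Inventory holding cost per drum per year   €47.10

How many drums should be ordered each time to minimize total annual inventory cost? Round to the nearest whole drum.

423 drums

Q* = √(2·D·S / H) = √(2·12,250·344 / 47.1) = √178,938.4 ≈ 423.01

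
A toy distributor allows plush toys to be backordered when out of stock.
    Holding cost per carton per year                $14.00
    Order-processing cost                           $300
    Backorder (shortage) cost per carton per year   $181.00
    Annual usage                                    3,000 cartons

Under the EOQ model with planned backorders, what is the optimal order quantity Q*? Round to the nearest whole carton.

372 cartons

Q* = √(2DS/H) · √((H + b)/b)
   = √(2 × 3,000 × 300 / 14) · √((14 + 181) / 181)
   = 358.569 × 1.0380 ≈ 372.18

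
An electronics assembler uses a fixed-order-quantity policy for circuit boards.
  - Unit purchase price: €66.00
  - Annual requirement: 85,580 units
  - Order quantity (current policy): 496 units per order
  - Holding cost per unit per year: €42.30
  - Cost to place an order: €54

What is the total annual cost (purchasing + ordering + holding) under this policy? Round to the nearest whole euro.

€5,668,088

Annual ordering cost = (D/Q)·S = (85,580/496) × 54 = €9,317.18
Annual holding cost  = (Q/2)·H = (496/2) × 42.3 = €10,490.40
Purchase cost = D·C = 85,580 × 66 = €5,648,280.00
Total = €9,317.18 + €10,490.40 + €5,648,280.00 = €5,668,087.58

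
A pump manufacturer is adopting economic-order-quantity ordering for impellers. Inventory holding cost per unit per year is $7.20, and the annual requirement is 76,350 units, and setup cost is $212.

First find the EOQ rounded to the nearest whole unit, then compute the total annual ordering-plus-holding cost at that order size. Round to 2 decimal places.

$15,267.00

EOQ = √(2DS/H) = √(2 × 76,350 × 212 / 7.2)
    = √(4,496,166.67) ≈ 2,120.42 → Q = 2,120 units
Ordering: D/Q × S = 76,350/2,120 × $212 = $7,635.00
Holding:  Q/2 × H = 2,120/2 × $7.2 = $7,632.00
Total = $7,635.00 + $7,632.00 = $15,267.00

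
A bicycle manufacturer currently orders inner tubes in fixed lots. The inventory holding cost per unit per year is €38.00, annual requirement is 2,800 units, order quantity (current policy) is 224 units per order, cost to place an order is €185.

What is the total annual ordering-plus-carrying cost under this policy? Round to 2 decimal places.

Annual ordering cost = (D/Q)·S = (2,800/224) × 185 = €2,312.50
Annual holding cost  = (Q/2)·H = (224/2) × 38 = €4,256.00
Total = €2,312.50 + €4,256.00 = €6,568.50

€6,568.50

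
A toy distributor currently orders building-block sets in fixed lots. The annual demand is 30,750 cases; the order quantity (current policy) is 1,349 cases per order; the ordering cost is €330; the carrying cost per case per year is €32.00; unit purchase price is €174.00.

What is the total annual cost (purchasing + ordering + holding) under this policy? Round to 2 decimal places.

€5,379,606.24

Annual ordering cost = (D/Q)·S = (30,750/1,349) × 330 = €7,522.24
Annual holding cost  = (Q/2)·H = (1,349/2) × 32 = €21,584.00
Purchase cost = D·C = 30,750 × 174 = €5,350,500.00
Total = €7,522.24 + €21,584.00 + €5,350,500.00 = €5,379,606.24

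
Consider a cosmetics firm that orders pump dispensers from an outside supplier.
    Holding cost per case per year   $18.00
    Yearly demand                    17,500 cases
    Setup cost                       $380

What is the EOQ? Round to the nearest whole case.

EOQ = √(2DS/H) = √(2 × 17,500 × 380 / 18)
    = √(738,888.89) ≈ 859.59

860 cases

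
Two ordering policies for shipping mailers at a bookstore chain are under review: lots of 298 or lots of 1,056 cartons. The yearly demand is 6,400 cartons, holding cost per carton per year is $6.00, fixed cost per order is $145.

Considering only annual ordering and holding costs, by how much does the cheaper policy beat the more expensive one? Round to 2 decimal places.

$38.69

Annual cost at Q: ordering D·S/Q plus holding Q·H/2.
TC(298) = (6,400/298)×145 + (298/2)×6 = $4,008.09
TC(1,056) = (6,400/1,056)×145 + (1,056/2)×6 = $4,046.79
Lots of 298 are cheaper by $38.69.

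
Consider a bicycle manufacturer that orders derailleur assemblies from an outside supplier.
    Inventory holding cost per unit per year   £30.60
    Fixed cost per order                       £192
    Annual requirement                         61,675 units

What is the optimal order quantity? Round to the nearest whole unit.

Optimal lot size Q* = (2 × 61,675 × £192 / £30.6)^½ ≈ 879.75

880 units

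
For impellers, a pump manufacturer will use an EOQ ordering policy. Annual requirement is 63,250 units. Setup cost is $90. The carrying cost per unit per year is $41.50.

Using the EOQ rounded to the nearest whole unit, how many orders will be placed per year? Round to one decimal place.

Optimal lot size Q* = (2 × 63,250 × $90 / $41.5)^½ ≈ 523.77 → Q = 524
N = D/Q = 63,250/524 ≈ 120.706 orders/yr

120.7 orders per year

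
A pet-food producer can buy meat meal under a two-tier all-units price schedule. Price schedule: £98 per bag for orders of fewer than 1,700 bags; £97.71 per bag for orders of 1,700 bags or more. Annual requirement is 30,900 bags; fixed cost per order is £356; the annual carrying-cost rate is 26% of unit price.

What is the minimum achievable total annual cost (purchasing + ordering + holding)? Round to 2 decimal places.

£3,047,303.73

H₁ = 26%×£98 = £25.4800;  H₂ = 26%×£97.71 = £25.4046
EOQ₁ = √(2×30,900×356/25.4800) = 929.22  (< 1,700, feasible at tier 1)
EOQ₂ = √(2×30,900×356/25.4046) = 930.60  (< 1,700 → use Q = 1,700 at tier-2 price)
TC(tier 1 (EOQ₁), Q≈929.2) = £3,051,876.58
TC(tier 2, Q≈1,700.0) = £3,047,303.73
Minimum at tier 2: £3,047,303.73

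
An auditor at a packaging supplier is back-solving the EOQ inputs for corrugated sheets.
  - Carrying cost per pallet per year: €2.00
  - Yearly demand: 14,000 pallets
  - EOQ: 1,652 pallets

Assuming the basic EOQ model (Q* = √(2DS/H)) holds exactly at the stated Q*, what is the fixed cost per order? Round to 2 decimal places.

From Q* = √(2DS/H) ⇒ Q*² = 2DS/H.
S = Q²H / (2D) = 1,652² × 2 / (2 × 14,000) = 194.9360

€194.94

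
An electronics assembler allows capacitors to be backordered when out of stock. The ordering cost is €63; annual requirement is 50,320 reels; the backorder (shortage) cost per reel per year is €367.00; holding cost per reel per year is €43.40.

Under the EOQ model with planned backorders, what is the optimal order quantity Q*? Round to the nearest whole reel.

Q* = √(2DS/H) · √((H + b)/b)
   = √(2 × 50,320 × 63 / 43.4) · √((43.4 + 367) / 367)
   = 382.218 × 1.0575 ≈ 404.19

404 reels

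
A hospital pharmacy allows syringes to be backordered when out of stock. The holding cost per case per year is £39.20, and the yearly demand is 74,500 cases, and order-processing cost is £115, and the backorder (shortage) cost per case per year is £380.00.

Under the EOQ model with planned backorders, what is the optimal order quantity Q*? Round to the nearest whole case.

Q* = √(2DS/H) · √((H + b)/b)
   = √(2 × 74,500 × 115 / 39.2) · √((39.2 + 380) / 380)
   = 661.149 × 1.0503 ≈ 694.41

694 cases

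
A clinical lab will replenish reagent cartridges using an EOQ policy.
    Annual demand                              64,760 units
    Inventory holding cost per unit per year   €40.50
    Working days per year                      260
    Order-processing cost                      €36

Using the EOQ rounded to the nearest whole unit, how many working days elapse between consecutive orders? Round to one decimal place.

Optimal lot size Q* = (2 × 64,760 × €36 / €40.5)^½ ≈ 339.31 → Q = 339 units
Cycle time = (working days × Q)/D = (260 × 339) / 64,760 = 1.361 days

1.4 days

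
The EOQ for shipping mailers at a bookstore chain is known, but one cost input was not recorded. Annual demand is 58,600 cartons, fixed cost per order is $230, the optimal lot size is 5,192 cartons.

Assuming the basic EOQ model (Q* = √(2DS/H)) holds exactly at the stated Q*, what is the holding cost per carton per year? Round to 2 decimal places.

From Q* = √(2DS/H) ⇒ Q*² = 2DS/H.
H = 2DS / Q² = 2 × 58,600 × 230 / 5,192² = 1.0000

$1.00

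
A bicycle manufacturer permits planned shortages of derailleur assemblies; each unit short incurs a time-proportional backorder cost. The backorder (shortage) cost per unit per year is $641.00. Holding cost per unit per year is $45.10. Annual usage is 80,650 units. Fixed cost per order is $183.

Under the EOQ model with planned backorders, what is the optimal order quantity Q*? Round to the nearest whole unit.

837 units

Q* = √(2DS/H) · √((H + b)/b)
   = √(2 × 80,650 × 183 / 45.1) · √((45.1 + 641) / 641)
   = 809.011 × 1.0346 ≈ 836.99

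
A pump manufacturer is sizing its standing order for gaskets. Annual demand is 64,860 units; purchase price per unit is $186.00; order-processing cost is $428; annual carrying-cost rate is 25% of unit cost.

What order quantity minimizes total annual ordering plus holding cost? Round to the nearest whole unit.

H = i·C = 0.25 × $186 = $46.5000 per unit-year
2DS/H = 2·64,860·428/46.5 = 1,193,981.94
EOQ = √1,193,981.94 ≈ 1,092.69

1,093 units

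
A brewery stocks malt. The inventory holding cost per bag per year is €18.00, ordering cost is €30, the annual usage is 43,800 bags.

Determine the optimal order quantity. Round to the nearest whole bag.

Q* = √(2·D·S / H) = √(2·43,800·30 / 18) = √146,000.0 ≈ 382.10

382 bags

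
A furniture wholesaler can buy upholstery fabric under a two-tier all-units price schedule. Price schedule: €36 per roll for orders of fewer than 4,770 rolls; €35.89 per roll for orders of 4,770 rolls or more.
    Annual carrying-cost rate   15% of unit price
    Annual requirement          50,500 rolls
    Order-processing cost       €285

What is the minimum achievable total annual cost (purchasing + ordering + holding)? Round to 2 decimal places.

€1,828,301.94

H₁ = 15%×€36 = €5.4000;  H₂ = 15%×€35.89 = €5.3835
EOQ₁ = √(2×50,500×285/5.4000) = 2,308.80  (< 4,770, feasible at tier 1)
EOQ₂ = √(2×50,500×285/5.3835) = 2,312.34  (< 4,770 → use Q = 4,770 at tier-2 price)
TC(tier 1 (EOQ₁), Q≈2,308.8) = €1,830,467.52
TC(tier 2, Q≈4,770.0) = €1,828,301.94
Minimum at tier 2: €1,828,301.94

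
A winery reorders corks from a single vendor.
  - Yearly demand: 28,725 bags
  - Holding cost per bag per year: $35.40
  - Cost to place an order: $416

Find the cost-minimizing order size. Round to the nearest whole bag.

822 bags

2DS/H = 2·28,725·416/35.4 = 675,118.64
EOQ = √675,118.64 ≈ 821.66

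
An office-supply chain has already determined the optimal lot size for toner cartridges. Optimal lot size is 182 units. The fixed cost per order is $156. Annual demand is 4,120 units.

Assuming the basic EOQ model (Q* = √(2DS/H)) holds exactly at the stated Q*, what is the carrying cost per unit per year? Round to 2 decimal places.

$38.81

From Q* = √(2DS/H) ⇒ Q*² = 2DS/H.
H = 2DS / Q² = 2 × 4,120 × 156 / 182² = 38.8069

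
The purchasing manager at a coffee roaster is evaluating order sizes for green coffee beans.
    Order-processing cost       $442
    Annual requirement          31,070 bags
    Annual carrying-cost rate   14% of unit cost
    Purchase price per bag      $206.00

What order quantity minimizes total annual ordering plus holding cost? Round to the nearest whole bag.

976 bags

Carrying cost H = $206 × 14% = $28.8400/bag/yr
Q* = √(2·D·S / H) = √(2·31,070·442 / 28.84) = √952,353.7 ≈ 975.89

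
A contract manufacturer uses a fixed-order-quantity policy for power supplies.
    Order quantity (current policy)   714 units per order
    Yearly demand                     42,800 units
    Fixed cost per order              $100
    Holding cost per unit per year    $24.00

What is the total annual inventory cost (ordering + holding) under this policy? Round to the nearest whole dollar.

$14,562

Orders/yr = 42,800/714 = 59.944; ordering cost = 59.944 × $100 = $5,994.40
Average inventory = 714/2 = 357; holding cost = 357 × $24 = $8,568.00
Total = $5,994.40 + $8,568.00 = $14,562.40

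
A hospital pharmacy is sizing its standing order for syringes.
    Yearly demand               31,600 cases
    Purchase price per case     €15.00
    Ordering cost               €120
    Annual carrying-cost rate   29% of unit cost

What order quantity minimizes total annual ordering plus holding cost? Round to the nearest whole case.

1,320 cases

Carrying cost H = €15 × 29% = €4.3500/case/yr
Optimal lot size Q* = (2 × 31,600 × €120 / €4.35)^½ ≈ 1,320.40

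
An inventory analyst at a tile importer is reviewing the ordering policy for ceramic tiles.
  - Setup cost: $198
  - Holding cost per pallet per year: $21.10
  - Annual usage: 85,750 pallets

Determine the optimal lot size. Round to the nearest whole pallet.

1,269 pallets

EOQ = √(2DS/H) = √(2 × 85,750 × 198 / 21.1)
    = √(1,609,336.49) ≈ 1,268.60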